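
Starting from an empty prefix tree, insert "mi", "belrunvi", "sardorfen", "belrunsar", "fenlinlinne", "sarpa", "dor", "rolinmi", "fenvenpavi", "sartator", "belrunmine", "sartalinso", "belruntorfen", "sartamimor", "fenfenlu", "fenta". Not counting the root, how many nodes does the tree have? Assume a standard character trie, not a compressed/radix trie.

84

Trace insertions, counting only characters that open a new branch:
  "mi" → 2 new (m, i)
  "belrunvi" → 8 new (b, e, l, r, u, n, v, i)
  "sardorfen" → 9 new (s, a, r, d, o, r, f, e, n)
  "belrunsar" → prefix "belrun" already present; 3 new (s, a, r)
  "fenlinlinne" → 11 new (f, e, n, l, i, n, l, i, n, n, e)
  "sarpa" → prefix "sar" already present; 2 new (p, a)
  "dor" → 3 new (d, o, r)
  "rolinmi" → 7 new (r, o, l, i, n, m, i)
  "fenvenpavi" → prefix "fen" already present; 7 new (v, e, n, p, a, v, i)
  "sartator" → prefix "sar" already present; 5 new (t, a, t, o, r)
  "belrunmine" → prefix "belrun" already present; 4 new (m, i, n, e)
  "sartalinso" → prefix "sarta" already present; 5 new (l, i, n, s, o)
  "belruntorfen" → prefix "belrun" already present; 6 new (t, o, r, f, e, n)
  "sartamimor" → prefix "sarta" already present; 5 new (m, i, m, o, r)
  "fenfenlu" → prefix "fen" already present; 5 new (f, e, n, l, u)
  "fenta" → prefix "fen" already present; 2 new (t, a)
Total nodes = 2 + 8 + 9 + 3 + 11 + 2 + 3 + 7 + 7 + 5 + 4 + 5 + 6 + 5 + 5 + 2 = 84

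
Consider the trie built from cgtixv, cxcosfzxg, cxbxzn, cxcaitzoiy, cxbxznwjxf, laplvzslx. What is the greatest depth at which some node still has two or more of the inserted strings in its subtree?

6

Look for the deepest trie node that still has at least two words in its subtree.
e.g. "cxbxzn" and "cxbxznwjxf" share the prefix "cxbxzn" of length 6; no pair shares a longer one.
Longest shared-prefix length: 6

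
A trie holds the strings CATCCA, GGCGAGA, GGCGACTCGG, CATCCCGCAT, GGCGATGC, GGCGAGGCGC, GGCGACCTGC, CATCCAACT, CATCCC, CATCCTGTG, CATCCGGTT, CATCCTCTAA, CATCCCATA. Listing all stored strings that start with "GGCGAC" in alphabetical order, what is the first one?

GGCGACCTGC

DFS of the "GGCGAC" subtree visits, in order: "GGCGACCTGC", "GGCGACTCGG"
The 1st is GGCGACCTGC.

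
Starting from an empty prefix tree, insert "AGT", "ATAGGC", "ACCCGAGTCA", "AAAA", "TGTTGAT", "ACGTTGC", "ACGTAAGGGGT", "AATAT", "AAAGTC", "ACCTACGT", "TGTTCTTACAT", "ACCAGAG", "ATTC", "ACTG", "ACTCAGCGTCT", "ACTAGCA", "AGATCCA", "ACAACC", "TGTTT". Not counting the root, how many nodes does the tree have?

87

Trace insertions, counting only characters that open a new branch:
  "AGT" → 3 new (A, G, T)
  "ATAGGC" → prefix "A" already present; 5 new (T, A, G, G, C)
  "ACCCGAGTCA" → prefix "A" already present; 9 new (C, C, C, G, A, G, T, C, A)
  "AAAA" → prefix "A" already present; 3 new (A, A, A)
  "TGTTGAT" → 7 new (T, G, T, T, G, A, T)
  "ACGTTGC" → prefix "AC" already present; 5 new (G, T, T, G, C)
  "ACGTAAGGGGT" → prefix "ACGT" already present; 7 new (A, A, G, G, G, G, T)
  "AATAT" → prefix "AA" already present; 3 new (T, A, T)
  "AAAGTC" → prefix "AAA" already present; 3 new (G, T, C)
  "ACCTACGT" → prefix "ACC" already present; 5 new (T, A, C, G, T)
  "TGTTCTTACAT" → prefix "TGTT" already present; 7 new (C, T, T, A, C, A, T)
  "ACCAGAG" → prefix "ACC" already present; 4 new (A, G, A, G)
  "ATTC" → prefix "AT" already present; 2 new (T, C)
  "ACTG" → prefix "AC" already present; 2 new (T, G)
  "ACTCAGCGTCT" → prefix "ACT" already present; 8 new (C, A, G, C, G, T, C, T)
  "ACTAGCA" → prefix "ACT" already present; 4 new (A, G, C, A)
  "AGATCCA" → prefix "AG" already present; 5 new (A, T, C, C, A)
  "ACAACC" → prefix "AC" already present; 4 new (A, A, C, C)
  "TGTTT" → prefix "TGTT" already present; 1 new (T)
Total nodes = 3 + 5 + 9 + 3 + 7 + 5 + 7 + 3 + 3 + 5 + 7 + 4 + 2 + 2 + 8 + 4 + 5 + 4 + 1 = 87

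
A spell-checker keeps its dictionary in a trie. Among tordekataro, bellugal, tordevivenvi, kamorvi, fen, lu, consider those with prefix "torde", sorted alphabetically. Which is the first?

Words with prefix "torde", in lexicographic order: "tordekataro", "tordevivenvi"
The 1st is tordekataro.

tordekataro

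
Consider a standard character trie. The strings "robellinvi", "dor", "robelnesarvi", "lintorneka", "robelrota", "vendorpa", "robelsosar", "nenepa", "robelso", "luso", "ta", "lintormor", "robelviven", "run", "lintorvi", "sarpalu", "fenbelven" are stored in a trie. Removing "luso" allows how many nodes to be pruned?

3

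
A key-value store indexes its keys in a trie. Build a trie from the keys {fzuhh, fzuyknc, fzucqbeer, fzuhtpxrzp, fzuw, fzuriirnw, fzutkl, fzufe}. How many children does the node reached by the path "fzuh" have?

Follow the path "fzuh" to its node, then look at its outgoing edges.
Distinct next characters after "fzuh": h, t.
That node has 2 child edges.

2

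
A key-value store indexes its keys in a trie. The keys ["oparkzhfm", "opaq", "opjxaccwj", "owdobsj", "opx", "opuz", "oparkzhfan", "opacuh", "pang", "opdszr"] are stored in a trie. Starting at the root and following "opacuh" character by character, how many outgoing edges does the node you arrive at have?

0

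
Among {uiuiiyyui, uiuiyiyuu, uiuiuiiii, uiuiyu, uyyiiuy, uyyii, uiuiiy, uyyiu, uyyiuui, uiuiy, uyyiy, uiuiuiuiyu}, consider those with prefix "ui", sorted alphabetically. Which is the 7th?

DFS of the "ui" subtree visits, in order: "uiuiiy", "uiuiiyyui", "uiuiuiiii", "uiuiuiuiyu", "uiuiy", "uiuiyiyuu", "uiuiyu"
Position 7: uiuiyu

uiuiyu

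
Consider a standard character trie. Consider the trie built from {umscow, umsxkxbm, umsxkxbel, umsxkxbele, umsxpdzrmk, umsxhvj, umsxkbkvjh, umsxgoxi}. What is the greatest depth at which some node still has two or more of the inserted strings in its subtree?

Equivalently: take the maximum, over all pairs, of their longest common prefix length.
e.g. "umsxkxbel" and "umsxkxbele" share the prefix "umsxkxbel" of length 9; no pair shares a longer one.
Longest shared-prefix length: 9

9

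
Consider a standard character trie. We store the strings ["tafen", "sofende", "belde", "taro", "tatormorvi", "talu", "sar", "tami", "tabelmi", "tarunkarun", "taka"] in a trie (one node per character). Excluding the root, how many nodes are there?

Insert word by word; a character creates a node only if that edge doesn't already exist:
  "tafen" → 5 new (t, a, f, e, n)
  "sofende" → 7 new (s, o, f, e, n, d, e)
  "belde" → 5 new (b, e, l, d, e)
  "taro" → prefix "ta" already present; 2 new (r, o)
  "tatormorvi" → prefix "ta" already present; 8 new (t, o, r, m, o, r, v, i)
  "talu" → prefix "ta" already present; 2 new (l, u)
  "sar" → prefix "s" already present; 2 new (a, r)
  "tami" → prefix "ta" already present; 2 new (m, i)
  "tabelmi" → prefix "ta" already present; 5 new (b, e, l, m, i)
  "tarunkarun" → prefix "tar" already present; 7 new (u, n, k, a, r, u, n)
  "taka" → prefix "ta" already present; 2 new (k, a)
Total nodes = 5 + 7 + 5 + 2 + 8 + 2 + 2 + 2 + 5 + 7 + 2 = 47

47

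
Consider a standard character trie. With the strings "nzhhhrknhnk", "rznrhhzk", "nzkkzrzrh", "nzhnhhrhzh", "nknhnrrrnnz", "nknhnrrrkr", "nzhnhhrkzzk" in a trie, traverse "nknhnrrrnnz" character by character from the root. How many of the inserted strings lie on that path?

1

Walk "nknhnrrrnnz" from the root; an end-of-word marker is hit whenever a stored word is a prefix of "nknhnrrrnnz".
Prefixes of the query that are stored words: "nknhnrrrnnz"
Count: 1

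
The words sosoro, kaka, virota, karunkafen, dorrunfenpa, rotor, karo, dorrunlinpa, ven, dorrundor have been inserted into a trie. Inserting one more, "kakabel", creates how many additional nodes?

Walking "kakabel" from the root, the first 4 characters ("kaka") follow existing edges; "b" is the first miss.
Each of the 3 remaining characters creates one node.

3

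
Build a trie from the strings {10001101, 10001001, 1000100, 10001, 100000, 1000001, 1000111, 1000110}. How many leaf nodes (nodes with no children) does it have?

4

A leaf is a node with no children — equivalently, the end of a word that is not a proper prefix of any other stored word.
Those words: "1000001", "10001001", "10001101", "1000111"
Leaf count: 4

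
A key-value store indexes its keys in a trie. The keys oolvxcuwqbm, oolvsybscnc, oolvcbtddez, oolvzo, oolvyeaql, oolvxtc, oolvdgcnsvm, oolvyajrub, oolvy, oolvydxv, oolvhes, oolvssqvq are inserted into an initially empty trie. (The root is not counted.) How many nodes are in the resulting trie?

56

Insert word by word; a character creates a node only if that edge doesn't already exist:
  "oolvxcuwqbm" → 11 new (o, o, l, v, x, c, u, w, q, b, m)
  "oolvsybscnc" → prefix "oolv" already present; 7 new (s, y, b, s, c, n, c)
  "oolvcbtddez" → prefix "oolv" already present; 7 new (c, b, t, d, d, e, z)
  "oolvzo" → prefix "oolv" already present; 2 new (z, o)
  "oolvyeaql" → prefix "oolv" already present; 5 new (y, e, a, q, l)
  "oolvxtc" → prefix "oolvx" already present; 2 new (t, c)
  "oolvdgcnsvm" → prefix "oolv" already present; 7 new (d, g, c, n, s, v, m)
  "oolvyajrub" → prefix "oolvy" already present; 5 new (a, j, r, u, b)
  "oolvy" → prefix "oolvy" already present; 0 new (none)
  "oolvydxv" → prefix "oolvy" already present; 3 new (d, x, v)
  "oolvhes" → prefix "oolv" already present; 3 new (h, e, s)
  "oolvssqvq" → prefix "oolvs" already present; 4 new (s, q, v, q)
Total nodes = 11 + 7 + 7 + 2 + 5 + 2 + 7 + 5 + 0 + 3 + 3 + 4 = 56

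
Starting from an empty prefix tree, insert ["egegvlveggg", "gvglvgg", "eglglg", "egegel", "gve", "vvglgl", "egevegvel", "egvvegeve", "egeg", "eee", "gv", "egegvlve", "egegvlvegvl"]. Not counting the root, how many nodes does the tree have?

48

Insert word by word; a character creates a node only if that edge doesn't already exist:
  "egegvlveggg" → 11 new (e, g, e, g, v, l, v, e, g, g, g)
  "gvglvgg" → 7 new (g, v, g, l, v, g, g)
  "eglglg" → prefix "eg" already present; 4 new (l, g, l, g)
  "egegel" → prefix "egeg" already present; 2 new (e, l)
  "gve" → prefix "gv" already present; 1 new (e)
  "vvglgl" → 6 new (v, v, g, l, g, l)
  "egevegvel" → prefix "ege" already present; 6 new (v, e, g, v, e, l)
  "egvvegeve" → prefix "eg" already present; 7 new (v, v, e, g, e, v, e)
  "egeg" → prefix "egeg" already present; 0 new (none)
  "eee" → prefix "e" already present; 2 new (e, e)
  "gv" → prefix "gv" already present; 0 new (none)
  "egegvlve" → prefix "egegvlve" already present; 0 new (none)
  "egegvlvegvl" → prefix "egegvlveg" already present; 2 new (v, l)
Total nodes = 11 + 7 + 4 + 2 + 1 + 6 + 6 + 7 + 0 + 2 + 0 + 0 + 2 = 48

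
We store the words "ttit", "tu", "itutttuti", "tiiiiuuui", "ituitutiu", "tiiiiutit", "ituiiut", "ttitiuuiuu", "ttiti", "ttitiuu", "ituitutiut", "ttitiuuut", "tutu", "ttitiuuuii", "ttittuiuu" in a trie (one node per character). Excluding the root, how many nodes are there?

Trace insertions, counting only characters that open a new branch:
  "ttit" → 4 new (t, t, i, t)
  "tu" → prefix "t" already present; 1 new (u)
  "itutttuti" → 9 new (i, t, u, t, t, t, u, t, i)
  "tiiiiuuui" → prefix "t" already present; 8 new (i, i, i, i, u, u, u, i)
  "ituitutiu" → prefix "itu" already present; 6 new (i, t, u, t, i, u)
  "tiiiiutit" → prefix "tiiiiu" already present; 3 new (t, i, t)
  "ituiiut" → prefix "itui" already present; 3 new (i, u, t)
  "ttitiuuiuu" → prefix "ttit" already present; 6 new (i, u, u, i, u, u)
  "ttiti" → prefix "ttiti" already present; 0 new (none)
  "ttitiuu" → prefix "ttitiuu" already present; 0 new (none)
  "ituitutiut" → prefix "ituitutiu" already present; 1 new (t)
  "ttitiuuut" → prefix "ttitiuu" already present; 2 new (u, t)
  "tutu" → prefix "tu" already present; 2 new (t, u)
  "ttitiuuuii" → prefix "ttitiuuu" already present; 2 new (i, i)
  "ttittuiuu" → prefix "ttit" already present; 5 new (t, u, i, u, u)
Total nodes = 4 + 1 + 9 + 8 + 6 + 3 + 3 + 6 + 0 + 0 + 1 + 2 + 2 + 2 + 5 = 52

52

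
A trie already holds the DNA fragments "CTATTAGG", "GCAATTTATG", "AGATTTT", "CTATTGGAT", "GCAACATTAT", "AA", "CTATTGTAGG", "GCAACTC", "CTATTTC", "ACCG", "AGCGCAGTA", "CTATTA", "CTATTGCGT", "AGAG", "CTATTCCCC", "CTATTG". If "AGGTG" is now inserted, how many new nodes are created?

3

"AG" is already a path in the trie; the remaining "GTG" must be added.
Each of the 3 remaining characters creates one node.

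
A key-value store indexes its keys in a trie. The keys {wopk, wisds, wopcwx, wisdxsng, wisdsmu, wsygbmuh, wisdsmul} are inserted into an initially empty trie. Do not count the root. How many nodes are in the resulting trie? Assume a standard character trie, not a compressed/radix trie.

25

Trace insertions, counting only characters that open a new branch:
  "wopk" → 4 new (w, o, p, k)
  "wisds" → prefix "w" already present; 4 new (i, s, d, s)
  "wopcwx" → prefix "wop" already present; 3 new (c, w, x)
  "wisdxsng" → prefix "wisd" already present; 4 new (x, s, n, g)
  "wisdsmu" → prefix "wisds" already present; 2 new (m, u)
  "wsygbmuh" → prefix "w" already present; 7 new (s, y, g, b, m, u, h)
  "wisdsmul" → prefix "wisdsmu" already present; 1 new (l)
Total nodes = 4 + 4 + 3 + 4 + 2 + 7 + 1 = 25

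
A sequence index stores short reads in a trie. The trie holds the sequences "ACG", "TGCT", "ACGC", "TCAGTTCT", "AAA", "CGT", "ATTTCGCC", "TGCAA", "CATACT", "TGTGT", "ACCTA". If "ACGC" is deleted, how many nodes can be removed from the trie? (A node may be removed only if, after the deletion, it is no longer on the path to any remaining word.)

Walk "ACGC" from the leaf back toward the root, removing each node that no remaining word uses.
The suffix "C" (1 node) is used only by "ACGC"; "ACG" is itself a stored word, so pruning stops there.
Nodes removed: 1

1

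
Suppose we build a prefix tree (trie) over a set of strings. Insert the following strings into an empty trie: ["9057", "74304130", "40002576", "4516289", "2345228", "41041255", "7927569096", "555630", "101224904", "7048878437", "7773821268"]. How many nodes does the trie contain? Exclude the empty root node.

82

Count nodes per top-level branch (shared prefixes stored once):
  '1'-branch (101224904): 9 nodes
  '2'-branch (2345228): 7 nodes
  '4'-branch (40002576, 41041255, 4516289): 21 nodes
  '5'-branch (555630): 6 nodes
  '7'-branch (7048878437, 74304130, 7773821268, 7927569096): 35 nodes
  '9'-branch (9057): 4 nodes
Sum: 82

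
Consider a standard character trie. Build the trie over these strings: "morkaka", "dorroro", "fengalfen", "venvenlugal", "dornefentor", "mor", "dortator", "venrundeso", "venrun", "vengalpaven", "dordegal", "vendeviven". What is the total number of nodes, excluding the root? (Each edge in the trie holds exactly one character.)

74

Count nodes per top-level branch (shared prefixes stored once):
  'd'-branch (dordegal, dornefentor, dorroro, dortator): 25 nodes
  'f'-branch (fengalfen): 9 nodes
  'm'-branch (mor, morkaka): 7 nodes
  'v'-branch (vendeviven, vengalpaven, venrun, venrundeso, venvenlugal): 33 nodes
Sum: 74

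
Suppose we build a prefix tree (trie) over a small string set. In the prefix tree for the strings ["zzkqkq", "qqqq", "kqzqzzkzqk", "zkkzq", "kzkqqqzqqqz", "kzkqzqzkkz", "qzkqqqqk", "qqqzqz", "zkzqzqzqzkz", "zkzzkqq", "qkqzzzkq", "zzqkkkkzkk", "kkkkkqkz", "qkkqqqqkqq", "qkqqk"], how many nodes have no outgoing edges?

Leaves are exactly the stored words that no other stored word extends.
Those words: "kkkkkqkz", "kqzqzzkzqk", "kzkqqqzqqqz", "kzkqzqzkkz", "qkkqqqqkqq", "qkqqk", "qkqzzzkq", "qqqq", "qqqzqz", "qzkqqqqk", "zkkzq", "zkzqzqzqzkz", "zkzzkqq", "zzkqkq", "zzqkkkkzkk"
Leaf count: 15

15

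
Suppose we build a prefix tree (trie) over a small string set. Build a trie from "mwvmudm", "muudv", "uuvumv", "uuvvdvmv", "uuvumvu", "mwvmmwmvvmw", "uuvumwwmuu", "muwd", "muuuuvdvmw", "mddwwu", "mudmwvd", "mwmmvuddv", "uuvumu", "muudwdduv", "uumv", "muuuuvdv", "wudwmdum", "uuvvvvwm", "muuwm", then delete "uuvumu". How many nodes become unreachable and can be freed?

1

Walk "uuvumu" from the leaf back toward the root, removing each node that no remaining word uses.
The suffix "u" (1 node) is used only by "uuvumu"; the node for "uuvum" still has the child "v", so pruning stops there.
Nodes removed: 1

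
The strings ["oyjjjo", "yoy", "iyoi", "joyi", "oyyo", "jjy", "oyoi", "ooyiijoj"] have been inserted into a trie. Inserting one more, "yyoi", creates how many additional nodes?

3

"y" is already a path in the trie; the remaining "yoi" must be added.
So 4 − 1 = 3 new nodes.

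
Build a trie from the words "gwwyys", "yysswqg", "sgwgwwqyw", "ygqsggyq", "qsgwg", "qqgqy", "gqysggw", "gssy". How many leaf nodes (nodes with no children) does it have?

8

Leaves are exactly the stored words that no other stored word extends.
Those words: "gqysggw", "gssy", "gwwyys", "qqgqy", "qsgwg", "sgwgwwqyw", "ygqsggyq", "yysswqg"
Leaf count: 8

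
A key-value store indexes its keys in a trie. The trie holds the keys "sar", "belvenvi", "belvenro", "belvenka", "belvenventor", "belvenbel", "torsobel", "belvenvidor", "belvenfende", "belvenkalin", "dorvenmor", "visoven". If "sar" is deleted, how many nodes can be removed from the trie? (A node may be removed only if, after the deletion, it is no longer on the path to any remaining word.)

After clearing the end-marker at "sar", prune upward until reaching a node still needed by another word.
No other word shares any prefix with "sar", so all 3 of its nodes go.
Nodes removed: 3

3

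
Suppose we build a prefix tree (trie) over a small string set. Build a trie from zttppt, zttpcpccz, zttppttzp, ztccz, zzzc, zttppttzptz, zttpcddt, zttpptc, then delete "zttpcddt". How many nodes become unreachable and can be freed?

3

After clearing the end-marker at "zttpcddt", prune upward until reaching a node still needed by another word.
The suffix "ddt" (3 nodes) is used only by "zttpcddt"; the node for "zttpc" still has the child "p", so pruning stops there.
Nodes removed: 3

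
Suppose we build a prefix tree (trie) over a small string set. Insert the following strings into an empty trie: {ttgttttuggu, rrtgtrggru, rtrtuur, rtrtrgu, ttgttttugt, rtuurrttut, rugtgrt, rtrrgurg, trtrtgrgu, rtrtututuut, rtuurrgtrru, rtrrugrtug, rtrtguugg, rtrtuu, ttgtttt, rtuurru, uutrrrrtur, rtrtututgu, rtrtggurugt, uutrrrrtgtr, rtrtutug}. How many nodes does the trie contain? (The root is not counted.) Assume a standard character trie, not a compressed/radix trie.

103

Insert word by word; a character creates a node only if that edge doesn't already exist:
  "ttgttttuggu" → 11 new (t, t, g, t, t, t, t, u, g, g, u)
  "rrtgtrggru" → 10 new (r, r, t, g, t, r, g, g, r, u)
  "rtrtuur" → prefix "r" already present; 6 new (t, r, t, u, u, r)
  "rtrtrgu" → prefix "rtrt" already present; 3 new (r, g, u)
  "ttgttttugt" → prefix "ttgttttug" already present; 1 new (t)
  "rtuurrttut" → prefix "rt" already present; 8 new (u, u, r, r, t, t, u, t)
  "rugtgrt" → prefix "r" already present; 6 new (u, g, t, g, r, t)
  "rtrrgurg" → prefix "rtr" already present; 5 new (r, g, u, r, g)
  "trtrtgrgu" → prefix "t" already present; 8 new (r, t, r, t, g, r, g, u)
  "rtrtututuut" → prefix "rtrtu" already present; 6 new (t, u, t, u, u, t)
  "rtuurrgtrru" → prefix "rtuurr" already present; 5 new (g, t, r, r, u)
  "rtrrugrtug" → prefix "rtrr" already present; 6 new (u, g, r, t, u, g)
  "rtrtguugg" → prefix "rtrt" already present; 5 new (g, u, u, g, g)
  "rtrtuu" → prefix "rtrtuu" already present; 0 new (none)
  "ttgtttt" → prefix "ttgtttt" already present; 0 new (none)
  "rtuurru" → prefix "rtuurr" already present; 1 new (u)
  "uutrrrrtur" → 10 new (u, u, t, r, r, r, r, t, u, r)
  "rtrtututgu" → prefix "rtrtutut" already present; 2 new (g, u)
  "rtrtggurugt" → prefix "rtrtg" already present; 6 new (g, u, r, u, g, t)
  "uutrrrrtgtr" → prefix "uutrrrrt" already present; 3 new (g, t, r)
  "rtrtutug" → prefix "rtrtutu" already present; 1 new (g)
Total nodes = 11 + 10 + 6 + 3 + 1 + 8 + 6 + 5 + 8 + 6 + 5 + 6 + 5 + 0 + 0 + 1 + 10 + 2 + 6 + 3 + 1 = 103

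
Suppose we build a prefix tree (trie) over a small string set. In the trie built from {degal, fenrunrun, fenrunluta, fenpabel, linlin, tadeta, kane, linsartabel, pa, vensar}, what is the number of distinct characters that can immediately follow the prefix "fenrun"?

2

The children of the "fenrun" node are the distinct next characters among strings starting with "fenrun".
Distinct next characters after "fenrun": l, r.
That node has 2 child edges.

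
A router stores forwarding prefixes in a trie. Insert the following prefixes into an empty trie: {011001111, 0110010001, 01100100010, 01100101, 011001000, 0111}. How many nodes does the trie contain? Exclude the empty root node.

16

Count nodes per top-level branch (shared prefixes stored once):
  '0'-branch (011001000, 0110010001, 01100100010, 01100101, 011001111, 0111): 16 nodes
Sum: 16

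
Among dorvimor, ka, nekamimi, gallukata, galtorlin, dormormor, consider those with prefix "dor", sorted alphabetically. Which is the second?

dorvimor

DFS of the "dor" subtree visits, in order: "dormormor", "dorvimor"
Position 2: dorvimor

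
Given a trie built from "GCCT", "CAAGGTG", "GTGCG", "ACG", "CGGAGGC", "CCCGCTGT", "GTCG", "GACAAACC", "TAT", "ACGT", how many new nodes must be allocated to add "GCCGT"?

2

"GCC" is already a path in the trie; the remaining "GT" must be added.
Each of the 2 remaining characters creates one node.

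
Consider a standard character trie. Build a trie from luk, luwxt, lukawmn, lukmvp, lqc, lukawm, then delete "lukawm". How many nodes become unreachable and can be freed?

0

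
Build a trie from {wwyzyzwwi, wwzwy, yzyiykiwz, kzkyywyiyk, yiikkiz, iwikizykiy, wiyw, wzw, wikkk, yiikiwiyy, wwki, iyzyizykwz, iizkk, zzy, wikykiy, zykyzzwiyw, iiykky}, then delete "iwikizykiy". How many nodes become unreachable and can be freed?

9

Walk "iwikizykiy" from the leaf back toward the root, removing each node that no remaining word uses.
The suffix "wikizykiy" (9 nodes) is used only by "iwikizykiy"; the node for "i" still has the child "y", so pruning stops there.
Nodes removed: 9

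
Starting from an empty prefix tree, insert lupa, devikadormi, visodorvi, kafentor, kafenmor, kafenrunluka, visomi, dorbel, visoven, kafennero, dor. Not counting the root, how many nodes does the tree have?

Insert word by word; a character creates a node only if that edge doesn't already exist:
  "lupa" → 4 new (l, u, p, a)
  "devikadormi" → 11 new (d, e, v, i, k, a, d, o, r, m, i)
  "visodorvi" → 9 new (v, i, s, o, d, o, r, v, i)
  "kafentor" → 8 new (k, a, f, e, n, t, o, r)
  "kafenmor" → prefix "kafen" already present; 3 new (m, o, r)
  "kafenrunluka" → prefix "kafen" already present; 7 new (r, u, n, l, u, k, a)
  "visomi" → prefix "viso" already present; 2 new (m, i)
  "dorbel" → prefix "d" already present; 5 new (o, r, b, e, l)
  "visoven" → prefix "viso" already present; 3 new (v, e, n)
  "kafennero" → prefix "kafen" already present; 4 new (n, e, r, o)
  "dor" → prefix "dor" already present; 0 new (none)
Total nodes = 4 + 11 + 9 + 8 + 3 + 7 + 2 + 5 + 3 + 4 + 0 = 56

56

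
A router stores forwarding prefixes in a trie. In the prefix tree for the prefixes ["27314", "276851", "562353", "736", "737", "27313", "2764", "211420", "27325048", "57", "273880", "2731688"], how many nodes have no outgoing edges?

12

Leaves are exactly the stored words that no other stored word extends.
Those words: "211420", "27313", "27314", "2731688", "27325048", "273880", "2764", "276851", "562353", "57", "736", "737"
Leaf count: 12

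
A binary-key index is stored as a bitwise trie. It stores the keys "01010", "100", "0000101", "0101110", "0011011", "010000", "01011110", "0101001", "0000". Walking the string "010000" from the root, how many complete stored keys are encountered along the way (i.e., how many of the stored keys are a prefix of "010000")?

1

Check each prefix of "010000" against the stored set — each match is an end-marker on the path.
Prefixes of the query that are stored words: "010000"
Count: 1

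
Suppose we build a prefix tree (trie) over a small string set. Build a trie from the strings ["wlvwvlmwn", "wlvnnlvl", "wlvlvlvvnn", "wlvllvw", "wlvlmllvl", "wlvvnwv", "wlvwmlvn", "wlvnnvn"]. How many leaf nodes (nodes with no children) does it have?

Leaves are exactly the stored words that no other stored word extends.
Those words: "wlvllvw", "wlvlmllvl", "wlvlvlvvnn", "wlvnnlvl", "wlvnnvn", "wlvvnwv", "wlvwmlvn", "wlvwvlmwn"
Leaf count: 8

8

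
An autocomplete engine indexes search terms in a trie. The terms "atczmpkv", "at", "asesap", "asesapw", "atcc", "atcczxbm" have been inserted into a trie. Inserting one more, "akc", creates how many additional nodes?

2

Walking "akc" from the root, the first 1 characters ("a") follow existing edges; "k" is the first miss.
So 3 − 1 = 2 new nodes.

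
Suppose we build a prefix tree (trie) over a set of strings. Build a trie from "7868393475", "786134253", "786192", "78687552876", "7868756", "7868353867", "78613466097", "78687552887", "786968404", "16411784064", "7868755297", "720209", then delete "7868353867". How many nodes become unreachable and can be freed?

5

A node on "7868353867"'s path can go only if nothing else ends at it or branches off below it.
The suffix "53867" (5 nodes) is used only by "7868353867"; the node for "78683" still has the child "9", so pruning stops there.
Nodes removed: 5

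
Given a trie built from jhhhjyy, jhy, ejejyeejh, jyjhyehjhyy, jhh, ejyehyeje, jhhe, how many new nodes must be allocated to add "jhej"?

"jh" is already a path in the trie; the remaining "ej" must be added.
New nodes needed: |"jhej"| − 2 = 4 − 2 = 2.

2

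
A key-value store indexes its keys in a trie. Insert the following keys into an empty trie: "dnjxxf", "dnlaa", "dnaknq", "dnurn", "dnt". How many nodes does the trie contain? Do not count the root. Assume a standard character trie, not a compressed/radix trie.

For each word, the new-node count is its length minus the longest prefix already in the trie:
  "dnjxxf" → 6 new (d, n, j, x, x, f)
  "dnlaa" → prefix "dn" already present; 3 new (l, a, a)
  "dnaknq" → prefix "dn" already present; 4 new (a, k, n, q)
  "dnurn" → prefix "dn" already present; 3 new (u, r, n)
  "dnt" → prefix "dn" already present; 1 new (t)
Total nodes = 6 + 3 + 4 + 3 + 1 = 17

17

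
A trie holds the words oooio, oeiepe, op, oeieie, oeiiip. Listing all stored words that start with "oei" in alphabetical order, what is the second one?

DFS of the "oei" subtree visits, in order: "oeieie", "oeiepe", "oeiiip"
Position 2: oeiepe

oeiepe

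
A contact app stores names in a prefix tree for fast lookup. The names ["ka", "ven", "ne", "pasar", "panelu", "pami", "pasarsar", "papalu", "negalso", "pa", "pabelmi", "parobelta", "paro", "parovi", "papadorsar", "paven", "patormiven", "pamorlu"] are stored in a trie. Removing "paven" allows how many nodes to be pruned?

3

Walk "paven" from the leaf back toward the root, removing each node that no remaining word uses.
The suffix "ven" (3 nodes) is used only by "paven"; the node for "pa" still has the child "s", so pruning stops there.
Nodes removed: 3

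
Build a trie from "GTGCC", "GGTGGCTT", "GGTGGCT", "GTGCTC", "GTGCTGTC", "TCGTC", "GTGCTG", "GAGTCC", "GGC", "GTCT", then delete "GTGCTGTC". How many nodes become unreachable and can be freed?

2

A node on "GTGCTGTC"'s path can go only if nothing else ends at it or branches off below it.
The suffix "TC" (2 nodes) is used only by "GTGCTGTC"; "GTGCTG" is itself a stored word, so pruning stops there.
Nodes removed: 2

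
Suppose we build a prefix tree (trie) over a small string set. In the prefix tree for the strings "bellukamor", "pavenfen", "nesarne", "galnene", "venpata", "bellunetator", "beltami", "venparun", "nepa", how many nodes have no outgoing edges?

A leaf is a node with no children — equivalently, the end of a word that is not a proper prefix of any other stored word.
Those words: "bellukamor", "bellunetator", "beltami", "galnene", "nepa", "nesarne", "pavenfen", "venparun", "venpata"
Leaf count: 9

9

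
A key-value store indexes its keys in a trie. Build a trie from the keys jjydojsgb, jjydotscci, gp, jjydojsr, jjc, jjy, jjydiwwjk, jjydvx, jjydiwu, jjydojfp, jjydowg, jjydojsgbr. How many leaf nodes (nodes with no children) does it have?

10

A leaf is a node with no children — equivalently, the end of a word that is not a proper prefix of any other stored word.
Those words: "gp", "jjc", "jjydiwu", "jjydiwwjk", "jjydojfp", "jjydojsgbr", "jjydojsr", "jjydotscci", "jjydowg", "jjydvx"
Leaf count: 10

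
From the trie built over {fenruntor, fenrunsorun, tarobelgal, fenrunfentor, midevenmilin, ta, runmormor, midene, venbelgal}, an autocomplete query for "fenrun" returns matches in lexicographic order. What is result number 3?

fenruntor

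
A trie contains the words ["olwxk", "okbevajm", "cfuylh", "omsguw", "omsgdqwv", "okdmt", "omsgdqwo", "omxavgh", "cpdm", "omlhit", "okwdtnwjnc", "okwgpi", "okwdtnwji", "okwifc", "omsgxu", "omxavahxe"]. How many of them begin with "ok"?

6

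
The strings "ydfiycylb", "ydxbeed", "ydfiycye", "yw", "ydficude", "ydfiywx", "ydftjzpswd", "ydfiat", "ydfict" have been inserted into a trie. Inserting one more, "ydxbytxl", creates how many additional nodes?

4

The longest prefix of "ydxbytxl" already in the trie is "ydxb" (length 4).
So 8 − 4 = 4 new nodes.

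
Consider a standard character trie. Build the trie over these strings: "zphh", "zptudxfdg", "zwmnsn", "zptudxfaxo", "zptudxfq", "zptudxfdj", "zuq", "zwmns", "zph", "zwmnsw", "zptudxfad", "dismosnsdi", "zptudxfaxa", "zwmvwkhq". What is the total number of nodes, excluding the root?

41

Trace insertions, counting only characters that open a new branch:
  "zphh" → 4 new (z, p, h, h)
  "zptudxfdg" → prefix "zp" already present; 7 new (t, u, d, x, f, d, g)
  "zwmnsn" → prefix "z" already present; 5 new (w, m, n, s, n)
  "zptudxfaxo" → prefix "zptudxf" already present; 3 new (a, x, o)
  "zptudxfq" → prefix "zptudxf" already present; 1 new (q)
  "zptudxfdj" → prefix "zptudxfd" already present; 1 new (j)
  "zuq" → prefix "z" already present; 2 new (u, q)
  "zwmns" → prefix "zwmns" already present; 0 new (none)
  "zph" → prefix "zph" already present; 0 new (none)
  "zwmnsw" → prefix "zwmns" already present; 1 new (w)
  "zptudxfad" → prefix "zptudxfa" already present; 1 new (d)
  "dismosnsdi" → 10 new (d, i, s, m, o, s, n, s, d, i)
  "zptudxfaxa" → prefix "zptudxfax" already present; 1 new (a)
  "zwmvwkhq" → prefix "zwm" already present; 5 new (v, w, k, h, q)
Total nodes = 4 + 7 + 5 + 3 + 1 + 1 + 2 + 0 + 0 + 1 + 1 + 10 + 1 + 5 = 41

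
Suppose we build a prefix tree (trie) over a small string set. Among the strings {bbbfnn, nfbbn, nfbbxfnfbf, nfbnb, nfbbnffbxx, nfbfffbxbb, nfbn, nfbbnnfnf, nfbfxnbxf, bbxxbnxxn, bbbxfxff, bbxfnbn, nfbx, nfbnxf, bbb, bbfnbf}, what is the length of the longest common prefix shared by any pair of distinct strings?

Equivalently: take the maximum, over all pairs, of their longest common prefix length.
"nfbbn" and "nfbbnffbxx" agree on "nfbbn" (5 characters) before diverging; nothing deeper is shared.
Longest shared-prefix length: 5

5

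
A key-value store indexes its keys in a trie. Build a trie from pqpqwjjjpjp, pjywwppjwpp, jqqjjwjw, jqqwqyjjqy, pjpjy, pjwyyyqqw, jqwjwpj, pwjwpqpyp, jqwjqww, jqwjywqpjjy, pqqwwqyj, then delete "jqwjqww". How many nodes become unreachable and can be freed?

After clearing the end-marker at "jqwjqww", prune upward until reaching a node still needed by another word.
The suffix "qww" (3 nodes) is used only by "jqwjqww"; the node for "jqwj" still has the child "w", so pruning stops there.
Nodes removed: 3

3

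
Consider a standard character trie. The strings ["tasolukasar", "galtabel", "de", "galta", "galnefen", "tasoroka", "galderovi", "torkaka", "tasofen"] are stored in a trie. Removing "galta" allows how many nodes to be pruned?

A node on "galta"'s path can go only if nothing else ends at it or branches off below it.
Every node on "galta" is still needed (e.g. by "galtabel"), so nothing is freed.
Nodes removed: 0

0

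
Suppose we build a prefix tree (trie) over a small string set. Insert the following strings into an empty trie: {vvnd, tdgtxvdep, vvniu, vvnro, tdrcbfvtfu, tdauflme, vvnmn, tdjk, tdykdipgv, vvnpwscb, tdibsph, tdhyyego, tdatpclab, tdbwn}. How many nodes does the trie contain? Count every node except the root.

Insert word by word; a character creates a node only if that edge doesn't already exist:
  "vvnd" → 4 new (v, v, n, d)
  "tdgtxvdep" → 9 new (t, d, g, t, x, v, d, e, p)
  "vvniu" → prefix "vvn" already present; 2 new (i, u)
  "vvnro" → prefix "vvn" already present; 2 new (r, o)
  "tdrcbfvtfu" → prefix "td" already present; 8 new (r, c, b, f, v, t, f, u)
  "tdauflme" → prefix "td" already present; 6 new (a, u, f, l, m, e)
  "vvnmn" → prefix "vvn" already present; 2 new (m, n)
  "tdjk" → prefix "td" already present; 2 new (j, k)
  "tdykdipgv" → prefix "td" already present; 7 new (y, k, d, i, p, g, v)
  "vvnpwscb" → prefix "vvn" already present; 5 new (p, w, s, c, b)
  "tdibsph" → prefix "td" already present; 5 new (i, b, s, p, h)
  "tdhyyego" → prefix "td" already present; 6 new (h, y, y, e, g, o)
  "tdatpclab" → prefix "tda" already present; 6 new (t, p, c, l, a, b)
  "tdbwn" → prefix "td" already present; 3 new (b, w, n)
Total nodes = 4 + 9 + 2 + 2 + 8 + 6 + 2 + 2 + 7 + 5 + 5 + 6 + 6 + 3 = 67

67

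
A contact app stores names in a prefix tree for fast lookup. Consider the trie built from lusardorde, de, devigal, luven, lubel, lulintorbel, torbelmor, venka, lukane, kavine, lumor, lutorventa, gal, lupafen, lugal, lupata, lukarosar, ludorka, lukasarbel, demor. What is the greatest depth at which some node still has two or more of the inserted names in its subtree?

4

Look for the deepest trie node that still has at least two words in its subtree.
"lukane" and "lukarosar" agree on "luka" (4 characters) before diverging; nothing deeper is shared.
Longest shared-prefix length: 4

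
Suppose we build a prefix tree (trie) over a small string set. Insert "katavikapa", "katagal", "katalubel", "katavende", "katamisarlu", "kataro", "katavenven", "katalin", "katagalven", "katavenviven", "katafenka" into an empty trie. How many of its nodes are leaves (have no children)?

A leaf is a node with no children — equivalently, the end of a word that is not a proper prefix of any other stored word.
Those words: "katafenka", "katagalven", "katalin", "katalubel", "katamisarlu", "kataro", "katavende", "katavenven", "katavenviven", "katavikapa"
Leaf count: 10

10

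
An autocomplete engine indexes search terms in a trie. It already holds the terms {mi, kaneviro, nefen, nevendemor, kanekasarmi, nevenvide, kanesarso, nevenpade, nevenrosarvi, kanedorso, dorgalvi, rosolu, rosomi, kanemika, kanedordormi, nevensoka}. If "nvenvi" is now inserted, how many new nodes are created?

5

"n" is already a path in the trie; the remaining "venvi" must be added.
So 6 − 1 = 5 new nodes.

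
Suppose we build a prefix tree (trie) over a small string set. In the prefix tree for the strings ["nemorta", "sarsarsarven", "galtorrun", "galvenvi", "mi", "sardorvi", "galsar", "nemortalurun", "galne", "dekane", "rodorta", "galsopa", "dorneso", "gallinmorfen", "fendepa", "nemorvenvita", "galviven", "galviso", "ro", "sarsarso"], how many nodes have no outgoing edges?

18

A leaf is a node with no children — equivalently, the end of a word that is not a proper prefix of any other stored word.
Those words: "dekane", "dorneso", "fendepa", "gallinmorfen", "galne", "galsar", "galsopa", "galtorrun", "galvenvi", "galviso", "galviven", "mi", "nemortalurun", "nemorvenvita", "rodorta", "sardorvi", "sarsarsarven", "sarsarso"
Leaf count: 18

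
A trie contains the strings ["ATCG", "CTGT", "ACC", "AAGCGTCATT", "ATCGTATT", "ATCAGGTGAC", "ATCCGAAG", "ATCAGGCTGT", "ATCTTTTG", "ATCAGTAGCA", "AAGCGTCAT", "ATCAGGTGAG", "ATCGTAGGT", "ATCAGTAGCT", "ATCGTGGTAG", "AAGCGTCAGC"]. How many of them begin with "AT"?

11

Traverse to the node for "AT", then collect every word in that subtree.
Words under "AT": ATCAGGCTGT, ATCAGGTGAC, ATCAGGTGAG, ATCAGTAGCA, ATCAGTAGCT, ATCCGAAG, ATCG, ATCGTAGGT, ATCGTATT, ATCGTGGTAG, ATCTTTTG
Count: 11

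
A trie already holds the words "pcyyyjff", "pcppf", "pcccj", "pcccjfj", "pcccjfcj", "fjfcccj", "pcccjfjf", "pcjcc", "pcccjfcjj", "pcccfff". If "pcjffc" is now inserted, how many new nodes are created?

3

The longest prefix of "pcjffc" already in the trie is "pcj" (length 3).
Each of the 3 remaining characters creates one node.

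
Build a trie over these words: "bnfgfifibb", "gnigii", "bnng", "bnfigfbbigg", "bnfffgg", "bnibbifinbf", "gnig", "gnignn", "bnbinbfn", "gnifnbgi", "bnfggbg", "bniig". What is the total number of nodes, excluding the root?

Insert word by word; a character creates a node only if that edge doesn't already exist:
  "bnfgfifibb" → 10 new (b, n, f, g, f, i, f, i, b, b)
  "gnigii" → 6 new (g, n, i, g, i, i)
  "bnng" → prefix "bn" already present; 2 new (n, g)
  "bnfigfbbigg" → prefix "bnf" already present; 8 new (i, g, f, b, b, i, g, g)
  "bnfffgg" → prefix "bnf" already present; 4 new (f, f, g, g)
  "bnibbifinbf" → prefix "bn" already present; 9 new (i, b, b, i, f, i, n, b, f)
  "gnig" → prefix "gnig" already present; 0 new (none)
  "gnignn" → prefix "gnig" already present; 2 new (n, n)
  "bnbinbfn" → prefix "bn" already present; 6 new (b, i, n, b, f, n)
  "gnifnbgi" → prefix "gni" already present; 5 new (f, n, b, g, i)
  "bnfggbg" → prefix "bnfg" already present; 3 new (g, b, g)
  "bniig" → prefix "bni" already present; 2 new (i, g)
Total nodes = 10 + 6 + 2 + 8 + 4 + 9 + 0 + 2 + 6 + 5 + 3 + 2 = 57

57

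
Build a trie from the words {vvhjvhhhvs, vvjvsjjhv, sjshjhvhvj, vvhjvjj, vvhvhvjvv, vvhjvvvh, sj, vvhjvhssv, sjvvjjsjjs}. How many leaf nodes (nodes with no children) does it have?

8

A leaf is a node with no children — equivalently, the end of a word that is not a proper prefix of any other stored word.
Those words: "sjshjhvhvj", "sjvvjjsjjs", "vvhjvhhhvs", "vvhjvhssv", "vvhjvjj", "vvhjvvvh", "vvhvhvjvv", "vvjvsjjhv"
Leaf count: 8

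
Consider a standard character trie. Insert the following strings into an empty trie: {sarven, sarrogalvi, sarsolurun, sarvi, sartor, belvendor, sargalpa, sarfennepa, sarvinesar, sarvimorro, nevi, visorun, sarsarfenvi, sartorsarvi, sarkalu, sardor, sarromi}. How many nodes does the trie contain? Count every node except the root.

Trace insertions, counting only characters that open a new branch:
  "sarven" → 6 new (s, a, r, v, e, n)
  "sarrogalvi" → prefix "sar" already present; 7 new (r, o, g, a, l, v, i)
  "sarsolurun" → prefix "sar" already present; 7 new (s, o, l, u, r, u, n)
  "sarvi" → prefix "sarv" already present; 1 new (i)
  "sartor" → prefix "sar" already present; 3 new (t, o, r)
  "belvendor" → 9 new (b, e, l, v, e, n, d, o, r)
  "sargalpa" → prefix "sar" already present; 5 new (g, a, l, p, a)
  "sarfennepa" → prefix "sar" already present; 7 new (f, e, n, n, e, p, a)
  "sarvinesar" → prefix "sarvi" already present; 5 new (n, e, s, a, r)
  "sarvimorro" → prefix "sarvi" already present; 5 new (m, o, r, r, o)
  "nevi" → 4 new (n, e, v, i)
  "visorun" → 7 new (v, i, s, o, r, u, n)
  "sarsarfenvi" → prefix "sars" already present; 7 new (a, r, f, e, n, v, i)
  "sartorsarvi" → prefix "sartor" already present; 5 new (s, a, r, v, i)
  "sarkalu" → prefix "sar" already present; 4 new (k, a, l, u)
  "sardor" → prefix "sar" already present; 3 new (d, o, r)
  "sarromi" → prefix "sarro" already present; 2 new (m, i)
Total nodes = 6 + 7 + 7 + 1 + 3 + 9 + 5 + 7 + 5 + 5 + 4 + 7 + 7 + 5 + 4 + 3 + 2 = 87

87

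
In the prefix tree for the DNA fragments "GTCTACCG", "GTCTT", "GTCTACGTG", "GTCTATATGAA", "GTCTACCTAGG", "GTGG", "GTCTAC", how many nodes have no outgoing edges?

A leaf is a node with no children — equivalently, the end of a word that is not a proper prefix of any other stored word.
Those words: "GTCTACCG", "GTCTACCTAGG", "GTCTACGTG", "GTCTATATGAA", "GTCTT", "GTGG"
Leaf count: 6

6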